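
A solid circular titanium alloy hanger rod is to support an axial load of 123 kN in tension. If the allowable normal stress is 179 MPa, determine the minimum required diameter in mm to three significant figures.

29.6 mm

Required area A ≥ P/σ_allow = 123000/179 = 687.2 mm².
For a solid circular section, d ≥ √(4A/π) = 29.58 mm.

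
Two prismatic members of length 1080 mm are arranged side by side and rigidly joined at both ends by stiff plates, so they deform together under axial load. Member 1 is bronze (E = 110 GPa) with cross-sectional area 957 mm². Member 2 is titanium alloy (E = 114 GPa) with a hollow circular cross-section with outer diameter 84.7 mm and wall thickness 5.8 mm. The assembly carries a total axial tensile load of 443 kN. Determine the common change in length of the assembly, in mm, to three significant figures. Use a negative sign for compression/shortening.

1.78 mm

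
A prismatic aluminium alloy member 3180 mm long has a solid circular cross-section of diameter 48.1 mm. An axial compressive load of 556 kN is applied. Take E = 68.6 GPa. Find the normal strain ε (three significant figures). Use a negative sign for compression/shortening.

A = 1817 mm².
σ = N/A = -306 MPa; ε = σ/E = -306/68600 = -4.460e-03.

-0.00446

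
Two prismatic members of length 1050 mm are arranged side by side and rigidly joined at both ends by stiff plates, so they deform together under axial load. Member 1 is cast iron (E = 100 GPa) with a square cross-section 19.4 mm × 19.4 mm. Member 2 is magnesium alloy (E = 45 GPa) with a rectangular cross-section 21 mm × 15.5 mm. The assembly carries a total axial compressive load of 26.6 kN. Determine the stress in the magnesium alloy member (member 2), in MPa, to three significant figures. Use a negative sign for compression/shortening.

A_1 = 376.4 mm².
A_2 = 325.5 mm².
Equal strain + equilibrium ⇒ each member carries load in proportion to AE: A₁E₁ = 37640000 N, A₂E₂ = 14650000 N, ΣAE = 52280000 N.
σ₂ = P·E₂/ΣAE = -26600·45000/52280000 = -22.89 MPa.

-22.9 MPa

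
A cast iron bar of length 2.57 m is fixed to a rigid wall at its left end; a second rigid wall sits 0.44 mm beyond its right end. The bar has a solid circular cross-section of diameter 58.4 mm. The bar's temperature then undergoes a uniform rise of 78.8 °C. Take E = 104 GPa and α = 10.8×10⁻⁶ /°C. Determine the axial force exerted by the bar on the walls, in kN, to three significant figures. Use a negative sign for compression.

Free thermal expansion αLΔT = 10.8e-6 · 2570 · 78.8 = 2.187 mm.
The walls engage after the gap closes; constrained expansion = 2.187 − 0.44 = 1.747 mm.
The walls impose strain ε = −(1.747)/2570 = -6.7983e-04; σ = Eε = 104000 · -6.7983e-04 = -70.7 MPa.
Wall reaction R = σ·A = -70.7·2679 = -189400 N = -189.4 kN.

-189 kN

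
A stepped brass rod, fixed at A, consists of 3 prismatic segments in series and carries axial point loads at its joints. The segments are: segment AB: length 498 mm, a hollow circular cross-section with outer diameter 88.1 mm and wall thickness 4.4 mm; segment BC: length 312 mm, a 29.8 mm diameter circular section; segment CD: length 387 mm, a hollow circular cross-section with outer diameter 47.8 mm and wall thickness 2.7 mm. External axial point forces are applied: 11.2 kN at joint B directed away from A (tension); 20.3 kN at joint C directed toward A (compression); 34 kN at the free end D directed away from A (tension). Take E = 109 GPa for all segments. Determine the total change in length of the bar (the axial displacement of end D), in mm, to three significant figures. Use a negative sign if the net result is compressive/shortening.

0.470 mm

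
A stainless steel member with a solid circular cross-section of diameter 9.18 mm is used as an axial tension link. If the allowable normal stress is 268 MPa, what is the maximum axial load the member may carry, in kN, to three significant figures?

17.7 kN

A = 66.19 mm².
P_max = σ_allow · A = 268 · 66.19 = 17740 N = 17.74 kN.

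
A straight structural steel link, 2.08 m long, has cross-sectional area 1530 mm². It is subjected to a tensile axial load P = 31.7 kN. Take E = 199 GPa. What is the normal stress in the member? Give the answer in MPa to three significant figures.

20.7 MPa

σ = N/A = 31700/1530 = 20.72 MPa.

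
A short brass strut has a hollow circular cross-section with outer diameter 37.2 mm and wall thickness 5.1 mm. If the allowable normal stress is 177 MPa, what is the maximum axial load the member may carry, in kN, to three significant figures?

91.0 kN

A = 514.3 mm².
P_max = σ_allow · A = 177 · 514.3 = 91030 N = 91.03 kN.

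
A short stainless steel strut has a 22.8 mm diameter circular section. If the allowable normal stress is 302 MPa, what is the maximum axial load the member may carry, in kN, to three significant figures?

A = 408.3 mm².
P_max = σ_allow · A = 302 · 408.3 = 123300 N = 123.3 kN.

123 kN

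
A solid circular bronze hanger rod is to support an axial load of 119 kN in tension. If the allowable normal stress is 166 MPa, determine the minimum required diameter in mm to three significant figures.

30.2 mm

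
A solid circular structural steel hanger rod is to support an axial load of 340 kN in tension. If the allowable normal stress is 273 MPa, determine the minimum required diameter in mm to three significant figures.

39.8 mm

Required area A ≥ P/σ_allow = 340000/273 = 1245 mm².
For a solid circular section, d ≥ √(4A/π) = 39.82 mm.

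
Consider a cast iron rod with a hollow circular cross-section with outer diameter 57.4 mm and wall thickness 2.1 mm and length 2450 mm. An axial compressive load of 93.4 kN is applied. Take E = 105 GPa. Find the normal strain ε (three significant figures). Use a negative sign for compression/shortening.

-0.00244

A = 364.8 mm².
σ = N/A = -256 MPa; ε = σ/E = -256/105000 = -2.438e-03.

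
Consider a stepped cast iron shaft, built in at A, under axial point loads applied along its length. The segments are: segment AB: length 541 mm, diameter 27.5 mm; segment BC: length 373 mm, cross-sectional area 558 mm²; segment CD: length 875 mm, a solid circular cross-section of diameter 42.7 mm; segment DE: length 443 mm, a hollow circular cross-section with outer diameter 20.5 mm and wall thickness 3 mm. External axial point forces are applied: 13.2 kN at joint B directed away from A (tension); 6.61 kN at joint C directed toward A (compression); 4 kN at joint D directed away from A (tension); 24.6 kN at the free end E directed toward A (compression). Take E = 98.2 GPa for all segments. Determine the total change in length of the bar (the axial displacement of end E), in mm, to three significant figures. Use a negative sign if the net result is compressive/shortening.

-1.12 mm

Internal axial forces (sectioning from the free end, tension +): N_DE = -24.6 kN, N_CD = -20.6 kN, N_BC = -27.21 kN, N_AB = -14.01 kN.
A_AB = 594 mm².
A_CD = 1432 mm².
A_DE = 164.9 mm².
δ_AB = -14010·541/(594·98200) = -0.1299 mm
δ_BC = -27210·373/(558·98200) = -0.1852 mm
δ_CD = -20600·875/(1432·98200) = -0.1282 mm
δ_DE = -24600·443/(164.9·98200) = -0.6728 mm
δ = Σδ_i = -1.116 mm.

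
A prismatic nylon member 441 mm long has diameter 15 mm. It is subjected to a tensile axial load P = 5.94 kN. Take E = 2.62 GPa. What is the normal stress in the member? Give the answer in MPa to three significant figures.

33.6 MPa

A = 176.7 mm².
σ = N/A = 5940/176.7 = 33.61 MPa.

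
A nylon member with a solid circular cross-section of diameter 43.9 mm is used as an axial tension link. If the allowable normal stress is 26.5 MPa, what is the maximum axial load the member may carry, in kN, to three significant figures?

40.1 kN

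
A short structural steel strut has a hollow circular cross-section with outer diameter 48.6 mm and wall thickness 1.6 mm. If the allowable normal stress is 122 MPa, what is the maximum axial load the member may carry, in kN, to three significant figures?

28.8 kN

A = 236.2 mm².
P_max = σ_allow · A = 122 · 236.2 = 28820 N = 28.82 kN.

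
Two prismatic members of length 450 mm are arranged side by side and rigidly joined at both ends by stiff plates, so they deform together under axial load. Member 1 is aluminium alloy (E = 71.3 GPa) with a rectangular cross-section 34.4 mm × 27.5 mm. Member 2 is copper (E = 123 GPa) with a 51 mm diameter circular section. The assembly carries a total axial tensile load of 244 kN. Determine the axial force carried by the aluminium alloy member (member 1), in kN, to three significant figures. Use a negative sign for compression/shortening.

A_1 = 946 mm².
A_2 = 2043 mm².
Equal strain + equilibrium ⇒ each member carries load in proportion to AE: A₁E₁ = 67450000 N, A₂E₂ = 251300000 N, ΣAE = 318700000 N.
F₁ = P·A₁E₁/ΣAE = 244000·67450000/318700000 = 51640 N.

51.6 kN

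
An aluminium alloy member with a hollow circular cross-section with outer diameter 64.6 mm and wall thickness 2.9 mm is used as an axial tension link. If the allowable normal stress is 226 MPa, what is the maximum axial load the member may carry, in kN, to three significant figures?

127 kN

A = 562.1 mm².
P_max = σ_allow · A = 226 · 562.1 = 127000 N = 127 kN.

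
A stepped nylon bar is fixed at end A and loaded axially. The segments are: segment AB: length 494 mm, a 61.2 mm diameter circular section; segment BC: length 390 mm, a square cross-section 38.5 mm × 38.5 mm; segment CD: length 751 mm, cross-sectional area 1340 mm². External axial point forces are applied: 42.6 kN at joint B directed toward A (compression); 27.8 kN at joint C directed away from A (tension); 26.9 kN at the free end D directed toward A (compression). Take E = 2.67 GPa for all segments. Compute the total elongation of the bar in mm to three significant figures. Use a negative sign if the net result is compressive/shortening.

-8.18 mm

Internal axial forces (sectioning from the free end, tension +): N_CD = -26.9 kN, N_BC = 0.9 kN, N_AB = -41.7 kN.
A_AB = 2942 mm².
A_BC = 1482 mm².
δ_AB = -41700·494/(2942·2670) = -2.623 mm
δ_BC = 900·390/(1482·2670) = 0.08869 mm
δ_CD = -26900·751/(1340·2670) = -5.646 mm
δ = Σδ_i = -8.181 mm.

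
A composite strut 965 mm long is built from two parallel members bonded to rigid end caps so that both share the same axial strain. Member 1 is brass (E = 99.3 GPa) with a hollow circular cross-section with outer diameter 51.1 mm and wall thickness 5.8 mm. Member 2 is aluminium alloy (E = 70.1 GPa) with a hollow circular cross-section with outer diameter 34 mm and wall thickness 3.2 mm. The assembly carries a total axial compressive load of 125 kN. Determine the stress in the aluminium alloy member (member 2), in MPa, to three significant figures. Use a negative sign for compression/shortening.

-84.5 MPa

A_1 = 825.4 mm².
A_2 = 309.6 mm².
Equal strain + equilibrium ⇒ each member carries load in proportion to AE: A₁E₁ = 81960000 N, A₂E₂ = 21710000 N, ΣAE = 103700000 N.
σ₂ = P·E₂/ΣAE = -125000·70100/103700000 = -84.52 MPa.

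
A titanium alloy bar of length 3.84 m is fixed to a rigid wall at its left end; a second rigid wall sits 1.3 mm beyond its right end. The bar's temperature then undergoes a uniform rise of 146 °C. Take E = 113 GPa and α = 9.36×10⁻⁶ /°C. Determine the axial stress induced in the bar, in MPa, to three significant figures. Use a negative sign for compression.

-116 MPa

Free thermal expansion αLΔT = 9.36e-6 · 3840 · 146 = 5.248 mm.
The walls engage after the gap closes; constrained expansion = 5.248 − 1.3 = 3.948 mm.
The walls impose strain ε = −(3.948)/3840 = -1.0280e-03; σ = Eε = 113000 · -1.0280e-03 = -116.2 MPa.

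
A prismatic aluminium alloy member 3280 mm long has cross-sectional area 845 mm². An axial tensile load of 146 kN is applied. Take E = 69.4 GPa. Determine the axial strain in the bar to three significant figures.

0.00249

σ = N/A = 172.8 MPa; ε = σ/E = 172.8/69400 = 2.490e-03.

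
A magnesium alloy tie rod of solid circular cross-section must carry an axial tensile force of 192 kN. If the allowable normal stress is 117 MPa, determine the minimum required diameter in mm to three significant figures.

Required area A ≥ P/σ_allow = 192000/117 = 1641 mm².
For a solid circular section, d ≥ √(4A/π) = 45.71 mm.

45.7 mm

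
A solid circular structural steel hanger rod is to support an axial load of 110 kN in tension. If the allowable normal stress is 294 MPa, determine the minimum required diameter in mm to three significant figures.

21.8 mm

Required area A ≥ P/σ_allow = 110000/294 = 374.1 mm².
For a solid circular section, d ≥ √(4A/π) = 21.83 mm.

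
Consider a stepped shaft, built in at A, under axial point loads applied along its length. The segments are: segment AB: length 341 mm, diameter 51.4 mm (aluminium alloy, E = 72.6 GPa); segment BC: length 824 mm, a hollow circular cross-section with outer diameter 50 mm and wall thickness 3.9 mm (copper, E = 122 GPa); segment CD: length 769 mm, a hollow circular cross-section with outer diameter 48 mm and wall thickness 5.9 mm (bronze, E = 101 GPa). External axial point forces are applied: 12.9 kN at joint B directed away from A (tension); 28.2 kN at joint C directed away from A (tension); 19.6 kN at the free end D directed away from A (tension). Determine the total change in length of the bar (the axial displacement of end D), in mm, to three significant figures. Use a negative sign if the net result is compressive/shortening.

0.900 mm

Internal axial forces (sectioning from the free end, tension +): N_CD = 19.6 kN, N_BC = 47.8 kN, N_AB = 60.7 kN.
A_AB = 2075 mm².
A_BC = 564.8 mm².
A_CD = 780.3 mm².
δ_AB = 60700·341/(2075·72600) = 0.1374 mm
δ_BC = 47800·824/(564.8·122000) = 0.5716 mm
δ_CD = 19600·769/(780.3·101000) = 0.1912 mm
δ = Σδ_i = 0.9002 mm.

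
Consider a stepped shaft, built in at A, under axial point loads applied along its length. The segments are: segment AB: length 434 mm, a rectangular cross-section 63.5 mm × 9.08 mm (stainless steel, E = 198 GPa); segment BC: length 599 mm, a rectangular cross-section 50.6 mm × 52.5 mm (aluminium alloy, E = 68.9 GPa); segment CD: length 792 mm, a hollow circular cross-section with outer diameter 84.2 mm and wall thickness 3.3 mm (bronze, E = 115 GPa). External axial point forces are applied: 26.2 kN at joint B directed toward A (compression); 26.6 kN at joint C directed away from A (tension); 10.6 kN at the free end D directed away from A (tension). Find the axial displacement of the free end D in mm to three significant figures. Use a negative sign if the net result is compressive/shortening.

0.251 mm

Internal axial forces (sectioning from the free end, tension +): N_CD = 10.6 kN, N_BC = 37.2 kN, N_AB = 11 kN.
A_AB = 576.6 mm².
A_BC = 2656 mm².
A_CD = 838.7 mm².
δ_AB = 11000·434/(576.6·198000) = 0.04182 mm
δ_BC = 37200·599/(2656·68900) = 0.1217 mm
δ_CD = 10600·792/(838.7·115000) = 0.08704 mm
δ = Σδ_i = 0.2506 mm.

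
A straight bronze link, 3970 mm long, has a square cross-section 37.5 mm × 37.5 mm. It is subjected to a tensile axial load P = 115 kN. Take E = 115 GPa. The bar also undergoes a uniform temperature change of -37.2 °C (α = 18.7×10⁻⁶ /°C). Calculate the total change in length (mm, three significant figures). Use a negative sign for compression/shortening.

0.0614 mm

A = 1406 mm².
δ_mech = NL/(AE) = 115000·3970/(1406·115000) = 2.823 mm.
δ_thermal = αLΔT = 18.7e-6·3970·-37.2 = -2.762 mm.
δ = δ_mech + δ_thermal = 0.06142 mm.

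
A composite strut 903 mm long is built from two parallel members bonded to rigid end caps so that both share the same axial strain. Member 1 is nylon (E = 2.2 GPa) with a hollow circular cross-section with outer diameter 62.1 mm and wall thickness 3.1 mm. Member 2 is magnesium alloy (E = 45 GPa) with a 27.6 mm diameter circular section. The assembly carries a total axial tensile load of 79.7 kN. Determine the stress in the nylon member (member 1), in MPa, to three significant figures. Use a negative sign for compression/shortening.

6.22 MPa

A_1 = 574.6 mm².
A_2 = 598.3 mm².
Equal strain + equilibrium ⇒ each member carries load in proportion to AE: A₁E₁ = 1264000 N, A₂E₂ = 26920000 N, ΣAE = 28190000 N.
σ₁ = P·E₁/ΣAE = 79700·2200/28190000 = 6.221 MPa.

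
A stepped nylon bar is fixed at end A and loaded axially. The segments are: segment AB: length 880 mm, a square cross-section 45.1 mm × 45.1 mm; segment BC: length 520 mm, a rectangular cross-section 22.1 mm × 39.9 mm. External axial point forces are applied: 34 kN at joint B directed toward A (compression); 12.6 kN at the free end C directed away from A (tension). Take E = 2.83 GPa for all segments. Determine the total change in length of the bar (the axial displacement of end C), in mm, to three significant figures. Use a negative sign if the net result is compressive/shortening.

-0.646 mm

Internal axial forces (sectioning from the free end, tension +): N_BC = 12.6 kN, N_AB = -21.4 kN.
A_AB = 2034 mm².
A_BC = 881.8 mm².
δ_AB = -21400·880/(2034·2830) = -3.272 mm
δ_BC = 12600·520/(881.8·2830) = 2.626 mm
δ = Σδ_i = -0.646 mm.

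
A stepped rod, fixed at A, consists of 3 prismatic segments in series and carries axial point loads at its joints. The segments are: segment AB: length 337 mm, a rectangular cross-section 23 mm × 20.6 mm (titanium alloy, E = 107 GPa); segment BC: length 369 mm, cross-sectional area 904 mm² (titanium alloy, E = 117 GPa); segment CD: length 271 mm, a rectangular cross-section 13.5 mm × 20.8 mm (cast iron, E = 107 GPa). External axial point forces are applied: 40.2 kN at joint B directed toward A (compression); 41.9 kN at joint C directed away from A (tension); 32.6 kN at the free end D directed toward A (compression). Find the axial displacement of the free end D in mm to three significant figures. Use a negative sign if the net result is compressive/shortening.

-0.467 mm

Internal axial forces (sectioning from the free end, tension +): N_CD = -32.6 kN, N_BC = 9.3 kN, N_AB = -30.9 kN.
A_AB = 473.8 mm².
A_CD = 280.8 mm².
δ_AB = -30900·337/(473.8·107000) = -0.2054 mm
δ_BC = 9300·369/(904·117000) = 0.03245 mm
δ_CD = -32600·271/(280.8·107000) = -0.294 mm
δ = Σδ_i = -0.467 mm.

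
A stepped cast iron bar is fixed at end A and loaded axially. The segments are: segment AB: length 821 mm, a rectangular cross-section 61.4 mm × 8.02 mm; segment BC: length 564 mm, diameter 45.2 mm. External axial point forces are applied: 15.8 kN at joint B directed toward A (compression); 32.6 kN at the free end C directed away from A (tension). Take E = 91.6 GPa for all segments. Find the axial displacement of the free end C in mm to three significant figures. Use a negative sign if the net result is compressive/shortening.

Internal axial forces (sectioning from the free end, tension +): N_BC = 32.6 kN, N_AB = 16.8 kN.
A_AB = 492.4 mm².
A_BC = 1605 mm².
δ_AB = 16800·821/(492.4·91600) = 0.3058 mm
δ_BC = 32600·564/(1605·91600) = 0.1251 mm
δ = Σδ_i = 0.4309 mm.

0.431 mm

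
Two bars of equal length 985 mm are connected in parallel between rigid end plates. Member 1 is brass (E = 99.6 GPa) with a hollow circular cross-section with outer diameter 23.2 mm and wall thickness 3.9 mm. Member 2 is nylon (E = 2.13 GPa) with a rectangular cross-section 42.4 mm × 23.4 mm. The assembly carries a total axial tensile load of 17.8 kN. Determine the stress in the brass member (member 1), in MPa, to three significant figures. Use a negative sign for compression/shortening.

A_1 = 236.5 mm².
A_2 = 992.2 mm².
Equal strain + equilibrium ⇒ each member carries load in proportion to AE: A₁E₁ = 23550000 N, A₂E₂ = 2113000 N, ΣAE = 25670000 N.
σ₁ = P·E₁/ΣAE = 17800·99600/25670000 = 69.08 MPa.

69.1 MPa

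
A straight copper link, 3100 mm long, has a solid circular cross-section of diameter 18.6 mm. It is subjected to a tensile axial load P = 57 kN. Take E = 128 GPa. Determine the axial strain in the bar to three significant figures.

A = 271.7 mm².
σ = N/A = 209.8 MPa; ε = σ/E = 209.8/128000 = 1.639e-03.

0.00164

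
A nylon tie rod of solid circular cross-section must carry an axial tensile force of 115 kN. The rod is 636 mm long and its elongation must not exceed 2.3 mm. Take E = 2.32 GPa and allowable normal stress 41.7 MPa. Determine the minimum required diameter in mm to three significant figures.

132 mm

Required area A ≥ P/σ_allow = 115000/41.7 = 2758 mm².
For a solid circular section, d ≥ √(4A/π) = 59.26 mm.
Elongation limit: A ≥ PL/(Eδ_allow) = 115000·636/(2320·2.3) = 13710 mm² ⇒ d ≥ 132.1 mm.
The elongation limit governs.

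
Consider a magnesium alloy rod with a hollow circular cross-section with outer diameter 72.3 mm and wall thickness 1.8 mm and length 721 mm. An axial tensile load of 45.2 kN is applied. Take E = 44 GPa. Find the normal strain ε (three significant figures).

0.00258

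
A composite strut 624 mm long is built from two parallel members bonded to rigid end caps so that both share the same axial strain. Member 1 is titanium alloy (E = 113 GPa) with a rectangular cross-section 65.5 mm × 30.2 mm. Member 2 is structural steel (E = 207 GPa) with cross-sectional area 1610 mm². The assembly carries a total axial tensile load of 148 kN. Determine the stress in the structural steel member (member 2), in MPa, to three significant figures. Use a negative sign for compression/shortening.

A_1 = 1978 mm².
Equal strain + equilibrium ⇒ each member carries load in proportion to AE: A₁E₁ = 223500000 N, A₂E₂ = 333300000 N, ΣAE = 556800000 N.
σ₂ = P·E₂/ΣAE = 148000·207000/556800000 = 55.02 MPa.

55.0 MPa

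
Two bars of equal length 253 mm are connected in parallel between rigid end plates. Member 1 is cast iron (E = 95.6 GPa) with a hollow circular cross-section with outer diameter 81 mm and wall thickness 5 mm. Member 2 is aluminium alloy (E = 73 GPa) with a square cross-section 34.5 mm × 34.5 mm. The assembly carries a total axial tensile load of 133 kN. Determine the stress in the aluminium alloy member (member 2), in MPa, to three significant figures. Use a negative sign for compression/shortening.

A_1 = 1194 mm².
A_2 = 1190 mm².
Equal strain + equilibrium ⇒ each member carries load in proportion to AE: A₁E₁ = 114100000 N, A₂E₂ = 86890000 N, ΣAE = 201000000 N.
σ₂ = P·E₂/ΣAE = 133000·73000/201000000 = 48.3 MPa.

48.3 MPa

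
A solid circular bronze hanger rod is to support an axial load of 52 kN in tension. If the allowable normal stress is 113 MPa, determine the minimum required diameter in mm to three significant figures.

24.2 mm

Required area A ≥ P/σ_allow = 52000/113 = 460.2 mm².
For a solid circular section, d ≥ √(4A/π) = 24.21 mm.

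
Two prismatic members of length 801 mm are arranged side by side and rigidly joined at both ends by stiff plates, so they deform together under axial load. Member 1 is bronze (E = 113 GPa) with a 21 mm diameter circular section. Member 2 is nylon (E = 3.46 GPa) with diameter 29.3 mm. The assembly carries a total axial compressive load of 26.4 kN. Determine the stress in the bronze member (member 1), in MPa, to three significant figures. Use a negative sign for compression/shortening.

-71.9 MPa

A_1 = 346.4 mm².
A_2 = 674.3 mm².
Equal strain + equilibrium ⇒ each member carries load in proportion to AE: A₁E₁ = 39140000 N, A₂E₂ = 2333000 N, ΣAE = 41470000 N.
σ₁ = P·E₁/ΣAE = -26400·113000/41470000 = -71.93 MPa.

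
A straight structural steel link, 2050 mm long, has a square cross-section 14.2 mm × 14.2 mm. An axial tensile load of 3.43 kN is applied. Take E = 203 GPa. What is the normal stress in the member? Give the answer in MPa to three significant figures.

17.0 MPa

A = 201.6 mm².
σ = N/A = 3430/201.6 = 17.01 MPa.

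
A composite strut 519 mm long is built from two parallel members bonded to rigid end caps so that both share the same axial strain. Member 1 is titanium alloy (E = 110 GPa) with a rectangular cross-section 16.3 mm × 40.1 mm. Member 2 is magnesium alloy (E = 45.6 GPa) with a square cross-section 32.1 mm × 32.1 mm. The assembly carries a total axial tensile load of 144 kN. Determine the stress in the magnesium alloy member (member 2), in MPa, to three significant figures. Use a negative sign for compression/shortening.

55.2 MPa

A_1 = 653.6 mm².
A_2 = 1030 mm².
Equal strain + equilibrium ⇒ each member carries load in proportion to AE: A₁E₁ = 71900000 N, A₂E₂ = 46990000 N, ΣAE = 118900000 N.
σ₂ = P·E₂/ΣAE = 144000·45600/118900000 = 55.23 MPa.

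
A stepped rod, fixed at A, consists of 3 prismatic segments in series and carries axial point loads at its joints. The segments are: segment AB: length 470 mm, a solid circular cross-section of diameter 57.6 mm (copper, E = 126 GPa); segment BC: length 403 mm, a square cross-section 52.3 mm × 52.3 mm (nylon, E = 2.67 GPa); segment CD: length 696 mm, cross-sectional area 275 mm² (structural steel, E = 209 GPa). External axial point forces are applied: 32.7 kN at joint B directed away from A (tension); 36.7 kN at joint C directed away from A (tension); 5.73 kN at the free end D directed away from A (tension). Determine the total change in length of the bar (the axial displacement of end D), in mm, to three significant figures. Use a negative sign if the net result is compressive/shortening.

Internal axial forces (sectioning from the free end, tension +): N_CD = 5.73 kN, N_BC = 42.43 kN, N_AB = 75.13 kN.
A_AB = 2606 mm².
A_BC = 2735 mm².
δ_AB = 75130·470/(2606·126000) = 0.1075 mm
δ_BC = 42430·403/(2735·2670) = 2.341 mm
δ_CD = 5730·696/(275·209000) = 0.06939 mm
δ = Σδ_i = 2.518 mm.

2.52 mm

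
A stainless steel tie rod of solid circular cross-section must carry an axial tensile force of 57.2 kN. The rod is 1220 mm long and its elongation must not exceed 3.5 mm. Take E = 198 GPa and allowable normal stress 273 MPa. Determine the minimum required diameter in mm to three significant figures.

16.3 mm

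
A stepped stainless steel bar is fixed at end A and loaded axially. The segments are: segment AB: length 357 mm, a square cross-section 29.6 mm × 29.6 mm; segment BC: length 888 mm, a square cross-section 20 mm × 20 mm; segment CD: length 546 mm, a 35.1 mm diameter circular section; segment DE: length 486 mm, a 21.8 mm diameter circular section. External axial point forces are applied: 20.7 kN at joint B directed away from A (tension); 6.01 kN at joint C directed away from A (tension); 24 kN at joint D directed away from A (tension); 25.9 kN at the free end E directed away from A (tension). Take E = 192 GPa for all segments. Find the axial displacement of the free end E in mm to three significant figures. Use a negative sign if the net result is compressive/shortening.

1.13 mm

Internal axial forces (sectioning from the free end, tension +): N_DE = 25.9 kN, N_CD = 49.9 kN, N_BC = 55.91 kN, N_AB = 76.61 kN.
A_AB = 876.2 mm².
A_BC = 400 mm².
A_CD = 967.6 mm².
A_DE = 373.3 mm².
δ_AB = 76610·357/(876.2·192000) = 0.1626 mm
δ_BC = 55910·888/(400·192000) = 0.6465 mm
δ_CD = 49900·546/(967.6·192000) = 0.1467 mm
δ_DE = 25900·486/(373.3·192000) = 0.1756 mm
δ = Σδ_i = 1.131 mm.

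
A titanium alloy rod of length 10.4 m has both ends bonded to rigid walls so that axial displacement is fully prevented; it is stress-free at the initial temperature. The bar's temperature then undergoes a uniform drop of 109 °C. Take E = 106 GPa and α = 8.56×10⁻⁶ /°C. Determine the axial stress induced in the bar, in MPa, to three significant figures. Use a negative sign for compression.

Free thermal expansion αLΔT = 8.56e-6 · 10400 · -109 = -9.704 mm.
The walls impose strain ε = −(-9.704)/10400 = 9.3304e-04; σ = Eε = 106000 · 9.3304e-04 = 98.9 MPa.

98.9 MPa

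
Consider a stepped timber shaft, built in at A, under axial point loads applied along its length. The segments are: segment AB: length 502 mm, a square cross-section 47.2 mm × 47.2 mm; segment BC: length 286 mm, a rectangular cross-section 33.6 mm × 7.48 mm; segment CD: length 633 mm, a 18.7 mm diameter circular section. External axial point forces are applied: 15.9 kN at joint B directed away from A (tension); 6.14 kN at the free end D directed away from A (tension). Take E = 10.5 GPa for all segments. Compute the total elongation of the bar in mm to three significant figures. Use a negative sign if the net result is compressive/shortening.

Internal axial forces (sectioning from the free end, tension +): N_CD = 6.14 kN, N_BC = 6.14 kN, N_AB = 22.04 kN.
A_AB = 2228 mm².
A_BC = 251.3 mm².
A_CD = 274.6 mm².
δ_AB = 22040·502/(2228·10500) = 0.473 mm
δ_BC = 6140·286/(251.3·10500) = 0.6654 mm
δ_CD = 6140·633/(274.6·10500) = 1.348 mm
δ = Σδ_i = 2.486 mm.

2.49 mm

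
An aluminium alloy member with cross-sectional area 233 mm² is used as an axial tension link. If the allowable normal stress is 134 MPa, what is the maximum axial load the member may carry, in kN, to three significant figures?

31.2 kN

P_max = σ_allow · A = 134 · 233 = 31220 N = 31.22 kN.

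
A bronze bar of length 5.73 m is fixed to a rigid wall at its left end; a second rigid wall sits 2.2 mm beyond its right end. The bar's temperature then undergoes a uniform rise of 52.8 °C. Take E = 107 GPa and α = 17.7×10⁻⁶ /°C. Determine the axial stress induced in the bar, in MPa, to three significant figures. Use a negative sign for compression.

Free thermal expansion αLΔT = 17.7e-6 · 5730 · 52.8 = 5.355 mm.
The walls engage after the gap closes; constrained expansion = 5.355 − 2.2 = 3.155 mm.
The walls impose strain ε = −(3.155)/5730 = -5.5062e-04; σ = Eε = 107000 · -5.5062e-04 = -58.92 MPa.

-58.9 MPa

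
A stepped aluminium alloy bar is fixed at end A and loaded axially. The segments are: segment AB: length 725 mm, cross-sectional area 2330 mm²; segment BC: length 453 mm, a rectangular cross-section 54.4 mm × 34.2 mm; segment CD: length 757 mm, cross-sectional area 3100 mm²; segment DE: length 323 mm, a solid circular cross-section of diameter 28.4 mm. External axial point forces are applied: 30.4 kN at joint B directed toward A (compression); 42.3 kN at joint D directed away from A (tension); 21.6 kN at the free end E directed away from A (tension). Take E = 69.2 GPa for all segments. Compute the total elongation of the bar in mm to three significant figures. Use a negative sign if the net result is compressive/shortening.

Internal axial forces (sectioning from the free end, tension +): N_DE = 21.6 kN, N_CD = 63.9 kN, N_BC = 63.9 kN, N_AB = 33.5 kN.
A_BC = 1860 mm².
A_DE = 633.5 mm².
δ_AB = 33500·725/(2330·69200) = 0.1506 mm
δ_BC = 63900·453/(1860·69200) = 0.2248 mm
δ_CD = 63900·757/(3100·69200) = 0.2255 mm
δ_DE = 21600·323/(633.5·69200) = 0.1592 mm
δ = Σδ_i = 0.7601 mm.

0.760 mm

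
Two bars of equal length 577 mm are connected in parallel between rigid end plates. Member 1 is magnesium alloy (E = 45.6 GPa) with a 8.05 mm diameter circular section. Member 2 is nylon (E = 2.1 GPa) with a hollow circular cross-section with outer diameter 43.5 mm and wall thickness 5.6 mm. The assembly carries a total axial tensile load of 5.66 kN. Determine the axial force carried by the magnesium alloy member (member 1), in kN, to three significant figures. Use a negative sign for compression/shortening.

A_1 = 50.9 mm².
A_2 = 666.8 mm².
Equal strain + equilibrium ⇒ each member carries load in proportion to AE: A₁E₁ = 2321000 N, A₂E₂ = 1400000 N, ΣAE = 3721000 N.
F₁ = P·A₁E₁/ΣAE = 5660·2321000/3721000 = 3530 N.

3.53 kN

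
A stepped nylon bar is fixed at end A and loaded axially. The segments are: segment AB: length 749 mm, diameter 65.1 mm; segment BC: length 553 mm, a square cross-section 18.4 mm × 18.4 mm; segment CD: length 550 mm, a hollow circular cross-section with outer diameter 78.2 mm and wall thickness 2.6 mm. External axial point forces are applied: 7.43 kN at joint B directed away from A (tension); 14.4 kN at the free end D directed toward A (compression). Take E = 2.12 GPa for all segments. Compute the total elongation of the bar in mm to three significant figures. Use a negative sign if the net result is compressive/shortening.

-17.9 mm

Internal axial forces (sectioning from the free end, tension +): N_CD = -14.4 kN, N_BC = -14.4 kN, N_AB = -6.97 kN.
A_AB = 3329 mm².
A_BC = 338.6 mm².
A_CD = 617.5 mm².
δ_AB = -6970·749/(3329·2120) = -0.7398 mm
δ_BC = -14400·553/(338.6·2120) = -11.09 mm
δ_CD = -14400·550/(617.5·2120) = -6.05 mm
δ = Σδ_i = -17.88 mm.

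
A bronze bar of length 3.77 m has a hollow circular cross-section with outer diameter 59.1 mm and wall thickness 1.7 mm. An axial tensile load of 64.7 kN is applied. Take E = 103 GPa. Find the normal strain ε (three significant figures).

0.00205

A = 306.6 mm².
σ = N/A = 211.1 MPa; ε = σ/E = 211.1/103000 = 2.049e-03.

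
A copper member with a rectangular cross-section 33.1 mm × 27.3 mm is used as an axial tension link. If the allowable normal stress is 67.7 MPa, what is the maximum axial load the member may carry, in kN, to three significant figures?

A = 903.6 mm².
P_max = σ_allow · A = 67.7 · 903.6 = 61180 N = 61.18 kN.

61.2 kN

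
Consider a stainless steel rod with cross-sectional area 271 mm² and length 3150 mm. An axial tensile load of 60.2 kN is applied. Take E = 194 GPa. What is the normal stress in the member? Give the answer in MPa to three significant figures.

σ = N/A = 60200/271 = 222.1 MPa.

222 MPa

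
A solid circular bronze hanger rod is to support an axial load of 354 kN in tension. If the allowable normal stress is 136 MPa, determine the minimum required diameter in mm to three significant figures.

57.6 mm

Required area A ≥ P/σ_allow = 354000/136 = 2603 mm².
For a solid circular section, d ≥ √(4A/π) = 57.57 mm.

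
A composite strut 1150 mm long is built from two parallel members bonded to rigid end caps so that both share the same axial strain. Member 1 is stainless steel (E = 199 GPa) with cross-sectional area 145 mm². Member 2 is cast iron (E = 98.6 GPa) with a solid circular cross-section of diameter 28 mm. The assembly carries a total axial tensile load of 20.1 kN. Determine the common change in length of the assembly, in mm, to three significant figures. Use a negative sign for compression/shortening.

A_2 = 615.8 mm².
Equal strain + equilibrium ⇒ each member carries load in proportion to AE: A₁E₁ = 28860000 N, A₂E₂ = 60710000 N, ΣAE = 89570000 N.
δ = PL/ΣAE = 20100·1150/89570000 = 0.2581 mm.

0.258 mm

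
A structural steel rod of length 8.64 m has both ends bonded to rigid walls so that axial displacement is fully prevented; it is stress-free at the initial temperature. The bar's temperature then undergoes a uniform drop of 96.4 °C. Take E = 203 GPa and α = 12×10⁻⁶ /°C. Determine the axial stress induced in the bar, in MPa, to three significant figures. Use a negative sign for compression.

235 MPa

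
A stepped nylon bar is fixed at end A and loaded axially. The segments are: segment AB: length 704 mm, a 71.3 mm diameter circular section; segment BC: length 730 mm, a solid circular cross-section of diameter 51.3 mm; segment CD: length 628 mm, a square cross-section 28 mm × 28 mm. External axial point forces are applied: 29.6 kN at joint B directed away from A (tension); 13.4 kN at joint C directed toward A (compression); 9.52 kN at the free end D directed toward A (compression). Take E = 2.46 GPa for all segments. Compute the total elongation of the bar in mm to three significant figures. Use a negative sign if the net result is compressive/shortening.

-5.91 mm

Internal axial forces (sectioning from the free end, tension +): N_CD = -9.52 kN, N_BC = -22.92 kN, N_AB = 6.68 kN.
A_AB = 3993 mm².
A_BC = 2067 mm².
A_CD = 784 mm².
δ_AB = 6680·704/(3993·2460) = 0.4788 mm
δ_BC = -22920·730/(2067·2460) = -3.291 mm
δ_CD = -9520·628/(784·2460) = -3.1 mm
δ = Σδ_i = -5.912 mm.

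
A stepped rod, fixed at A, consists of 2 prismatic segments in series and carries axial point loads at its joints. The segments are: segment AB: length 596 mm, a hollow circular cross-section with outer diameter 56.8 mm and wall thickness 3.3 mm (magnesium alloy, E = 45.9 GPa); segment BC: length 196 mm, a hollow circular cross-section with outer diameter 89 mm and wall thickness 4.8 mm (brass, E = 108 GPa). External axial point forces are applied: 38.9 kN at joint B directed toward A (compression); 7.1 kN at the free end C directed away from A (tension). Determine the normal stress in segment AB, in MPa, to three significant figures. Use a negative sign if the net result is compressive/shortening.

-57.3 MPa

Internal axial forces (sectioning from the free end, tension +): N_BC = 7.1 kN, N_AB = -31.8 kN.
A_AB = 554.6 mm².
σ_AB = N_AB/A_AB = -31800/554.6 = -57.33 MPa.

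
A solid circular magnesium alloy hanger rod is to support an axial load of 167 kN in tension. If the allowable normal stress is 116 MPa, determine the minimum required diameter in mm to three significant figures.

42.8 mm

Required area A ≥ P/σ_allow = 167000/116 = 1440 mm².
For a solid circular section, d ≥ √(4A/π) = 42.81 mm.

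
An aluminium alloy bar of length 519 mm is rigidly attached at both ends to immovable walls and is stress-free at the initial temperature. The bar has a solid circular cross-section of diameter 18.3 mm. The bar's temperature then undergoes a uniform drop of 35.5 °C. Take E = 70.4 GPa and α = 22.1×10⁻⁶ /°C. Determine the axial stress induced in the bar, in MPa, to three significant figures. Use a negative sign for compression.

55.2 MPa

Free thermal expansion αLΔT = 22.1e-6 · 519 · -35.5 = -0.4072 mm.
The walls impose strain ε = −(-0.4072)/519 = 7.8455e-04; σ = Eε = 70400 · 7.8455e-04 = 55.23 MPa.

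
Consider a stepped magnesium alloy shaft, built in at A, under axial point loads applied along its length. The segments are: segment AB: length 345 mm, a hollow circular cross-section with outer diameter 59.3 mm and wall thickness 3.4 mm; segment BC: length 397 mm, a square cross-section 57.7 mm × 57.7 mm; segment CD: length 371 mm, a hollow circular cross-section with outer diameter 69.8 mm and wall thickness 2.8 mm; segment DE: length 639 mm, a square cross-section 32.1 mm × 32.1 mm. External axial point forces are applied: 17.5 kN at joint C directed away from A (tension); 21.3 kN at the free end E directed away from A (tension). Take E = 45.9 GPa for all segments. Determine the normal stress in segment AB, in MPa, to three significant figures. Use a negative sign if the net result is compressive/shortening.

65.0 MPa

Internal axial forces (sectioning from the free end, tension +): N_DE = 21.3 kN, N_CD = 21.3 kN, N_BC = 38.8 kN, N_AB = 38.8 kN.
A_AB = 597.1 mm².
σ_AB = N_AB/A_AB = 38800/597.1 = 64.98 MPa.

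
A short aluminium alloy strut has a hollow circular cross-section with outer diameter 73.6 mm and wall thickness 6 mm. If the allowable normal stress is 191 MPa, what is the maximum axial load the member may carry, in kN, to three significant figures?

A = 1274 mm².
P_max = σ_allow · A = 191 · 1274 = 243400 N = 243.4 kN.

243 kN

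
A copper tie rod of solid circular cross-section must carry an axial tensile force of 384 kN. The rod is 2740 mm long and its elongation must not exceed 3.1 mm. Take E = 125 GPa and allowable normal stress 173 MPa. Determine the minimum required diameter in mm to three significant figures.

58.8 mm

Required area A ≥ P/σ_allow = 384000/173 = 2220 mm².
For a solid circular section, d ≥ √(4A/π) = 53.16 mm.
Elongation limit: A ≥ PL/(Eδ_allow) = 384000·2740/(125000·3.1) = 2715 mm² ⇒ d ≥ 58.8 mm.
The elongation limit governs.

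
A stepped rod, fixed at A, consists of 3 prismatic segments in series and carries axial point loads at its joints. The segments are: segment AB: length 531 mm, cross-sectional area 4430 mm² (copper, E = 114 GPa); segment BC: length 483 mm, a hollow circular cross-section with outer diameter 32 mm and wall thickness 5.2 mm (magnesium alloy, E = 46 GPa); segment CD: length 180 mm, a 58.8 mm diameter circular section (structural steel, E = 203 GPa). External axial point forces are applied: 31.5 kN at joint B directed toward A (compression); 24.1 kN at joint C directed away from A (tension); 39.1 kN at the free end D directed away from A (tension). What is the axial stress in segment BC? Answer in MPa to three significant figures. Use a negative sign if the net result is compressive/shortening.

144 MPa

Internal axial forces (sectioning from the free end, tension +): N_CD = 39.1 kN, N_BC = 63.2 kN, N_AB = 31.7 kN.
A_BC = 437.8 mm².
σ_BC = N_BC/A_BC = 63200/437.8 = 144.4 MPa.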